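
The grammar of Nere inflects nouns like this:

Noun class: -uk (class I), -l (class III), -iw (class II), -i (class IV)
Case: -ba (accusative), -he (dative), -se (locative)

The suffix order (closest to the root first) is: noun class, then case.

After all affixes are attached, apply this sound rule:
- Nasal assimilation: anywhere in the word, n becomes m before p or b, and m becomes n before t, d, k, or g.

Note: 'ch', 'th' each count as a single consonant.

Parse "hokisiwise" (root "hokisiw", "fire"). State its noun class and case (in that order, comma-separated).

Segment: hokisiw-i-se.
noun class: -i → class IV.
case: -se → locative.

class IV, locative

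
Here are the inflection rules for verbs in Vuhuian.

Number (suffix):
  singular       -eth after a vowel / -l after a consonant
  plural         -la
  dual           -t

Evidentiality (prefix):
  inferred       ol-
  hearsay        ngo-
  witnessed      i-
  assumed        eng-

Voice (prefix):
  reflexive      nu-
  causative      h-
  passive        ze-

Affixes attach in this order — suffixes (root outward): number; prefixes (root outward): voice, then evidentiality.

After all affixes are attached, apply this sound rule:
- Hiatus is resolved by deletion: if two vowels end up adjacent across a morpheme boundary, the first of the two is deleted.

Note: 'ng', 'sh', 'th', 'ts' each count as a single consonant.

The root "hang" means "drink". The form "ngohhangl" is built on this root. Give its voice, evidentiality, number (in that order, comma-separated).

Segment: ngo-h-hang-l.
voice: h- → causative.
evidentiality: ngo- → hearsay.
number: -eth/l → singular.

causative, hearsay, singular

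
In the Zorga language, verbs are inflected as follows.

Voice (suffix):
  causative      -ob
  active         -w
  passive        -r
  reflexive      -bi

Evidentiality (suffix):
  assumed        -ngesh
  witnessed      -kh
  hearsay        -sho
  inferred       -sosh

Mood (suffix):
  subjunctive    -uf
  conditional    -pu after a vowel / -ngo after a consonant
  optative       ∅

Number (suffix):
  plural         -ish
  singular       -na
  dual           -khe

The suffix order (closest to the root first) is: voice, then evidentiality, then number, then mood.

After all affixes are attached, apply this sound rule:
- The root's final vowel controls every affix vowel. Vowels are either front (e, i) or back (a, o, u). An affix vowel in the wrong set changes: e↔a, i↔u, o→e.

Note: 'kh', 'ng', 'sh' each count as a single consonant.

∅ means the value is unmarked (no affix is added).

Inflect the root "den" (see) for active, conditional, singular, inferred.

denwseshnepi

Attach voice active -w → denw.
Attach evidentiality inferred -sosh → denwsosh.
Attach number singular -na → denwsoshna.
Attach mood conditional -pu (after vowel 'a') → denwsoshnapu.
Apply vowel harmony: denwsoshnapu → denwseshnepi.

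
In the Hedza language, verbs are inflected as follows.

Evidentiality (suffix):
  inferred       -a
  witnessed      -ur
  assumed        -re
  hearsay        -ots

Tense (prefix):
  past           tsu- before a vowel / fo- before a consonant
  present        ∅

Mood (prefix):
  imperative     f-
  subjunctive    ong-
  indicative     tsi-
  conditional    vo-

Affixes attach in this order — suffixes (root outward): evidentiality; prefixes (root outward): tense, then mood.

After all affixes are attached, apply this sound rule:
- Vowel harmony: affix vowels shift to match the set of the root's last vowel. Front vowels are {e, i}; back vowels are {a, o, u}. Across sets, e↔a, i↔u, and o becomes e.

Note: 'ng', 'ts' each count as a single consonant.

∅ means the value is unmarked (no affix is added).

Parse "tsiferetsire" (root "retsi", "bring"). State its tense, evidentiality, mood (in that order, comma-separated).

past, assumed, indicative

Segment: tsi-fo-retsi-re.
tense: tsu/fo- → past.
evidentiality: -re → assumed.
mood: tsi- → indicative.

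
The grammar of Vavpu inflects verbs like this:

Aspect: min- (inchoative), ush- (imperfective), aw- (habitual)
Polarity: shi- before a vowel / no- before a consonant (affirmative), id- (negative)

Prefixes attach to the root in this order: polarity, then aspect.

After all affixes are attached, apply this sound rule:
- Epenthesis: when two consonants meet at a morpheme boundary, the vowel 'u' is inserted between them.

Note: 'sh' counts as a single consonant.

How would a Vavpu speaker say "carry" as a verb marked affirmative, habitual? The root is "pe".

Attach polarity affirmative no- (before consonant 'p') → nope.
Attach aspect habitual aw- → awnope.
Apply epenthesis: awnope → awunope.

awunope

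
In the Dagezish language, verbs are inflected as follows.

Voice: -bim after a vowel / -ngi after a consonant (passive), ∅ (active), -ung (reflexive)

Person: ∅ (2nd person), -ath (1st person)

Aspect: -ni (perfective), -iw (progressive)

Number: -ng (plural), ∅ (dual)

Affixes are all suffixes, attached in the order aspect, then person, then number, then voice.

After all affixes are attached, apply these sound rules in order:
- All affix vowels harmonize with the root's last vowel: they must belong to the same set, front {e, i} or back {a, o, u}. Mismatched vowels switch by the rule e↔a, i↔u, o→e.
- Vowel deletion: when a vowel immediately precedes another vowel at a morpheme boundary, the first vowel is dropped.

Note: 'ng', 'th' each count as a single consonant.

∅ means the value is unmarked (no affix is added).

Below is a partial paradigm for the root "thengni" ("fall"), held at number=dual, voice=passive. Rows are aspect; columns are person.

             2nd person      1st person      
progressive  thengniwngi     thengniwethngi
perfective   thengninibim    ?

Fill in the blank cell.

Attach aspect perfective -ni → thengnini.
Attach person 1st person -ath → thengniniath.
number = dual: zero marking, form stays thengniniath.
Attach voice passive -ngi (after consonant 'th') → thengniniathngi.
Apply vowel harmony: thengniniathngi → thengniniethngi.
Apply vowel deletion: thengniniethngi → thengninethngi.

thengninethngi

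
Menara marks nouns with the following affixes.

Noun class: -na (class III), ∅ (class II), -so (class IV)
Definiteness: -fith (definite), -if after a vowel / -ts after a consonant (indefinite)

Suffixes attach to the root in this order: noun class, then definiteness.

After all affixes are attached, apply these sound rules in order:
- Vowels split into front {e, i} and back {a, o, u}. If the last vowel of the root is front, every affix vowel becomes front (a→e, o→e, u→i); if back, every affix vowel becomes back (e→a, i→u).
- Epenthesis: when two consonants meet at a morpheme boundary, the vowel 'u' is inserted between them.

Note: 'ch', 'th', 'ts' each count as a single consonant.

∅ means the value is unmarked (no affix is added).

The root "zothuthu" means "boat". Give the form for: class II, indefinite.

zothuthuuf

noun class = class II: zero marking, form stays zothuthu.
Attach definiteness indefinite -if (after vowel 'u') → zothuthuif.
Apply vowel harmony: zothuthuif → zothuthuuf.
Epenthesis: no change.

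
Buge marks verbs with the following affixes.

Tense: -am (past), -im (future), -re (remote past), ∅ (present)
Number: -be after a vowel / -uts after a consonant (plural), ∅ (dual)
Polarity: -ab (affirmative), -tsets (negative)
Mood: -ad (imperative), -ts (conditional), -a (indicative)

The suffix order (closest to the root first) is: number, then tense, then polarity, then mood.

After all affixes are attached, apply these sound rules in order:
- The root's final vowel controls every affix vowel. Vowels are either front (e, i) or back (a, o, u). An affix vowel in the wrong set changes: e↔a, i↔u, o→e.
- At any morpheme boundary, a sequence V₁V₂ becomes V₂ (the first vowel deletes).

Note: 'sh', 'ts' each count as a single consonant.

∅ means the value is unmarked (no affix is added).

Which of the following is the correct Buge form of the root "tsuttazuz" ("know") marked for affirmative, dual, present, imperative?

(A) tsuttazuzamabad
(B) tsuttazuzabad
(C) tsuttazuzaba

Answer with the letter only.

number = dual: zero marking, form stays tsuttazuz.
tense = present: zero marking, form stays tsuttazuz.
Attach polarity affirmative -ab → tsuttazuzab.
Attach mood imperative -ad → tsuttazuzabad.
Vowel harmony: no change.
Vowel deletion: no change.
So the correct form is tsuttazuzabad, option (B).
(C) tsuttazuzaba is wrong: it uses indicative instead of imperative for mood.
(A) tsuttazuzamabad is wrong: it uses past instead of present for tense.

B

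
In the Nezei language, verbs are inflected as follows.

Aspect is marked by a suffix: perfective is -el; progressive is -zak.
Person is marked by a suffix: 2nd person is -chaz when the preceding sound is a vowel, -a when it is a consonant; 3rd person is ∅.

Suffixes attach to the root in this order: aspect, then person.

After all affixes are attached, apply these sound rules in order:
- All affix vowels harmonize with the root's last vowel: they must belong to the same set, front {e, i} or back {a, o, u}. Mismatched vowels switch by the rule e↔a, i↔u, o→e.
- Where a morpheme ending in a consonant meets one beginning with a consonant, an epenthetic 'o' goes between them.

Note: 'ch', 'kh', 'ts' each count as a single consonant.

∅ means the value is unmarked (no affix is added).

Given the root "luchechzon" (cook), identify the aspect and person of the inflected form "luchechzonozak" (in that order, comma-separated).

progressive, 3rd person

Segment: luchechzon-zak.
aspect: -zak → progressive.
person: ∅ → 3rd person.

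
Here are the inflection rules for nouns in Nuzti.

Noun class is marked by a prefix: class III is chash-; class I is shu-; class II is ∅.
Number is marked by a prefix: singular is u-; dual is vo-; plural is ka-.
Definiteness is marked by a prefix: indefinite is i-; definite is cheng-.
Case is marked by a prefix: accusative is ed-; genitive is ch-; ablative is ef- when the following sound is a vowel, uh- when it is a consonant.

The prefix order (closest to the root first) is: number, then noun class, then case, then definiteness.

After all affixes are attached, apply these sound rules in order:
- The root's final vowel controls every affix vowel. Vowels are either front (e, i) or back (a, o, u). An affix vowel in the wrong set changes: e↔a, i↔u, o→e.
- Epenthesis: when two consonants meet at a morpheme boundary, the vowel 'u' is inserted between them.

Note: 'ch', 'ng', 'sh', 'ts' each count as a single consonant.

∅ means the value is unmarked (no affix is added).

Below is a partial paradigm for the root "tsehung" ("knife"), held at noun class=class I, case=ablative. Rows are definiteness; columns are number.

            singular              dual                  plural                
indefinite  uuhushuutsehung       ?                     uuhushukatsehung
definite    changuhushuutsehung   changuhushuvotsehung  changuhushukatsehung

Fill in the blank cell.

uuhushuvotsehung

Attach number dual vo- → votsehung.
Attach noun class class I shu- → shuvotsehung.
Attach case ablative uh- (before consonant 'sh') → uhshuvotsehung.
Attach definiteness indefinite i- → iuhshuvotsehung.
Apply vowel harmony: iuhshuvotsehung → uuhshuvotsehung.
Apply epenthesis: uuhshuvotsehung → uuhushuvotsehung.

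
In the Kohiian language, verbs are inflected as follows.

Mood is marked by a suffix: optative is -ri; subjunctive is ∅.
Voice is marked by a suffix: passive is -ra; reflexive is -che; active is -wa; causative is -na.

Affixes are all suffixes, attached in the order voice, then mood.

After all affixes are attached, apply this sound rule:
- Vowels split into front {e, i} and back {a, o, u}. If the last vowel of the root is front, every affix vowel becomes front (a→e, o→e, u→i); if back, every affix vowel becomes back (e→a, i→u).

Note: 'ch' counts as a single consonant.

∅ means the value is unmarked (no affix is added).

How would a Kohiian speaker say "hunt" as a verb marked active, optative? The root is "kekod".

kekodwaru

Attach voice active -wa → kekodwa.
Attach mood optative -ri → kekodwari.
Apply vowel harmony: kekodwari → kekodwaru.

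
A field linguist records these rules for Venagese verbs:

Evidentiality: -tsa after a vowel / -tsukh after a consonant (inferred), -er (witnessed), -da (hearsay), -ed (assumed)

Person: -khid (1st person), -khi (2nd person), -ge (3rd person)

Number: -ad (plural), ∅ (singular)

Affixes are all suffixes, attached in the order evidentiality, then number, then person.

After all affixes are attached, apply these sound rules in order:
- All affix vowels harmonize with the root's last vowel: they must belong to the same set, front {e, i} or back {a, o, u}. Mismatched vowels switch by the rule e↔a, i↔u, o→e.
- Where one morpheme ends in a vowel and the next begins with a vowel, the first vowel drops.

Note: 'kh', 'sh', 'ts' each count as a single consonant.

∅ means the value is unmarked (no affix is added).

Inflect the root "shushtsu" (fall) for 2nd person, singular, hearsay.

shushtsudakhu

Attach evidentiality hearsay -da → shushtsuda.
number = singular: zero marking, form stays shushtsuda.
Attach person 2nd person -khi → shushtsudakhi.
Apply vowel harmony: shushtsudakhi → shushtsudakhu.
Vowel deletion: no change.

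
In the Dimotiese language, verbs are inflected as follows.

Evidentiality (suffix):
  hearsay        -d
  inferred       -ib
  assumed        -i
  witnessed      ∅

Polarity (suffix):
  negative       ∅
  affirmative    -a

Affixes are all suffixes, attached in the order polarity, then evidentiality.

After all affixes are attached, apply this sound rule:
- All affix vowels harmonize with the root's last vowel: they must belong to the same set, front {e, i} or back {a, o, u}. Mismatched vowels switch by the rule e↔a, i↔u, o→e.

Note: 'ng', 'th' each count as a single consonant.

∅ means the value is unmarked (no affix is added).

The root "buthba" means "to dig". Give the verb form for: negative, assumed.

polarity = negative: zero marking, form stays buthba.
Attach evidentiality assumed -i → buthbai.
Apply vowel harmony: buthbai → buthbau.

buthbau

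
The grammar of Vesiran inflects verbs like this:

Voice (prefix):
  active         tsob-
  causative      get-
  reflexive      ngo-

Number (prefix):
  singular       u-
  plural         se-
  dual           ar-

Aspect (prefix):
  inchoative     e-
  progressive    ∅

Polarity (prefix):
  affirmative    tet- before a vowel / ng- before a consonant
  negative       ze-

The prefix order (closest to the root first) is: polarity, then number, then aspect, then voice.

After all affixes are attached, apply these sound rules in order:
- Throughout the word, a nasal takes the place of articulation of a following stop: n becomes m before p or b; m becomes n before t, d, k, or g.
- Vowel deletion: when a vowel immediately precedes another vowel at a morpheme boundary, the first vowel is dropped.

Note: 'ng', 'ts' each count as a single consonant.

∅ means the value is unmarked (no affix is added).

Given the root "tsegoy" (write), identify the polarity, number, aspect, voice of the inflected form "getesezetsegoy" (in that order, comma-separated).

negative, plural, inchoative, causative

Segment: get-e-se-ze-tsegoy.
polarity: ze- → negative.
number: se- → plural.
aspect: e- → inchoative.
voice: get- → causative.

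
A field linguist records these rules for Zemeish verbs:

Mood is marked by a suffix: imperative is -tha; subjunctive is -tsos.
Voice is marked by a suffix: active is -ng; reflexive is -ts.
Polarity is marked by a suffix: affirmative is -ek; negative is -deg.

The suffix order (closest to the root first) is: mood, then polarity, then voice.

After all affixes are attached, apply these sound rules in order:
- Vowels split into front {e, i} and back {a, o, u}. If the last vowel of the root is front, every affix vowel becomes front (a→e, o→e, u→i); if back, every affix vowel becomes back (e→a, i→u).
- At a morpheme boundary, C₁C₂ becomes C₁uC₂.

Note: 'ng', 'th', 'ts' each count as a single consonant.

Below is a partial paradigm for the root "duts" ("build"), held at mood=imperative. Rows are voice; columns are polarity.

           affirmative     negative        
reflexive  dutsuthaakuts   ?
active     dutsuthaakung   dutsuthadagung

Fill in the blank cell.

Attach mood imperative -tha → dutstha.
Attach polarity negative -deg → dutsthadeg.
Attach voice reflexive -ts → dutsthadegts.
Apply vowel harmony: dutsthadegts → dutsthadagts.
Apply epenthesis: dutsthadagts → dutsuthadaguts.

dutsuthadaguts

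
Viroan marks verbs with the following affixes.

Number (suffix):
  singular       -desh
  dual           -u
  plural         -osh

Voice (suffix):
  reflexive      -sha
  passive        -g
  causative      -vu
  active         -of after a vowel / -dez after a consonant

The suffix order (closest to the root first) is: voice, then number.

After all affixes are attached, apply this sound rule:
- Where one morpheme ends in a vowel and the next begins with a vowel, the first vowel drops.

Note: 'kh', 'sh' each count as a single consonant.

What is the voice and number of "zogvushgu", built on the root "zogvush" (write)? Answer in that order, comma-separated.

Segment: zogvush-g-u.
voice: -g → passive.
number: -u → dual.

passive, dual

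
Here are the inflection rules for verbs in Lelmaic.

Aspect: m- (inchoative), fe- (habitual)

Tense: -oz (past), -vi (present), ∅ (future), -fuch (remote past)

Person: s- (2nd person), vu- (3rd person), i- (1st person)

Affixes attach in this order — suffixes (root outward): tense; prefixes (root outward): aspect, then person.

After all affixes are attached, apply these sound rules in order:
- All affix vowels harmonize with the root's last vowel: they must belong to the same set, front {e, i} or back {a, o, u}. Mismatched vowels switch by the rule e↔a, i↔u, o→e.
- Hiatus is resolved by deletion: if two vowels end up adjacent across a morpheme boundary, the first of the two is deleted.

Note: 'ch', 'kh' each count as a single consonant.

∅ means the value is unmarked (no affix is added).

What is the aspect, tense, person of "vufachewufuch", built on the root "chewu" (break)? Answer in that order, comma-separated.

Segment: vu-fe-chewu-fuch.
aspect: fe- → habitual.
tense: -fuch → remote past.
person: vu- → 3rd person.

habitual, remote past, 3rd person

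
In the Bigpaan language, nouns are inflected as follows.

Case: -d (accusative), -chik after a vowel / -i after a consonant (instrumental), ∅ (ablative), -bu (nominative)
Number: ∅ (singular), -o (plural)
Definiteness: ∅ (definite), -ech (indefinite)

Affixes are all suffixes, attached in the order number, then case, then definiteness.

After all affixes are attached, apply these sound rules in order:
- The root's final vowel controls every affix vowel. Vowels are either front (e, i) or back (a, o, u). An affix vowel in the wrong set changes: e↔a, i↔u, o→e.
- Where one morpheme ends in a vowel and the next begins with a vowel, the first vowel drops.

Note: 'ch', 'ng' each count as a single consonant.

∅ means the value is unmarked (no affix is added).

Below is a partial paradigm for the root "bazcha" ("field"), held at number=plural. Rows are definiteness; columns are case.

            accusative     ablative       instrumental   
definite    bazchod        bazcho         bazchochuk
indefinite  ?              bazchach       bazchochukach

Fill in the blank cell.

Attach number plural -o → bazchao.
Attach case accusative -d → bazchaod.
Attach definiteness indefinite -ech → bazchaodech.
Apply vowel harmony: bazchaodech → bazchaodach.
Apply vowel deletion: bazchaodach → bazchodach.

bazchodach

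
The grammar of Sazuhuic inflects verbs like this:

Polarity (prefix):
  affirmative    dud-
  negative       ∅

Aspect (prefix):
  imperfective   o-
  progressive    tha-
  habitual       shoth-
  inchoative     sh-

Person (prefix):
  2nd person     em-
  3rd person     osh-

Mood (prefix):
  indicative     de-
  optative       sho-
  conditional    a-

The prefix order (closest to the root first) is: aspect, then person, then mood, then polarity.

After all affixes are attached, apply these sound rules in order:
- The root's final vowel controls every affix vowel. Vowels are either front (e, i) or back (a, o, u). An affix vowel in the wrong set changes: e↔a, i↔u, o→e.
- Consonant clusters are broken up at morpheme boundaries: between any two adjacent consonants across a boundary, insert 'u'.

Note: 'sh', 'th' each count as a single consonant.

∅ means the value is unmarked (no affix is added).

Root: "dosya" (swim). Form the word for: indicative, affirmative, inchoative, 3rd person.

Attach aspect inchoative sh- → shdosya.
Attach person 3rd person osh- → oshshdosya.
Attach mood indicative de- → deoshshdosya.
Attach polarity affirmative dud- → duddeoshshdosya.
Apply vowel harmony: duddeoshshdosya → duddaoshshdosya.
Apply epenthesis: duddaoshshdosya → dududaoshushudosya.

dududaoshushudosya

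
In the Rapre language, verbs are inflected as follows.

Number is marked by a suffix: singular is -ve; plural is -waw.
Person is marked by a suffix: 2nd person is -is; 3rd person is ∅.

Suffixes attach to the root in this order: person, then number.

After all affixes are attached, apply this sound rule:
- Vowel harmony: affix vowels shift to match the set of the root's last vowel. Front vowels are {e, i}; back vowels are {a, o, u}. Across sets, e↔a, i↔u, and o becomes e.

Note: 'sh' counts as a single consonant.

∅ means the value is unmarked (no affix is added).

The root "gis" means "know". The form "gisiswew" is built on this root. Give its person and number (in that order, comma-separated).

2nd person, plural

Segment: gis-is-waw.
person: -is → 2nd person.
number: -waw → plural.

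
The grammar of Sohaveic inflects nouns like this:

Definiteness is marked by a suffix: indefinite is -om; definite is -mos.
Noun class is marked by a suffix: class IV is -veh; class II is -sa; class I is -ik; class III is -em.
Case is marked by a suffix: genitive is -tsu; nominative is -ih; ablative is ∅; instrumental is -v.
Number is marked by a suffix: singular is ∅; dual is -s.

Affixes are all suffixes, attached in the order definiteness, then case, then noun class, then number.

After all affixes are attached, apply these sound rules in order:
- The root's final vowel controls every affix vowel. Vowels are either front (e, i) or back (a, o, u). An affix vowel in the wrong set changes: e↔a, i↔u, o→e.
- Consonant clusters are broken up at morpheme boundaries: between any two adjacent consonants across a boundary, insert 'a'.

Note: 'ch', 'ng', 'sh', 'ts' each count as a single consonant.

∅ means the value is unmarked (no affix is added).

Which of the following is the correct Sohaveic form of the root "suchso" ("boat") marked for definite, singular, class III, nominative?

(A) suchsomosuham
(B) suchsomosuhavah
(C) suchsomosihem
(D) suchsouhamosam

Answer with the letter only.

A

Attach definiteness definite -mos → suchsomos.
Attach case nominative -ih → suchsomosih.
Attach noun class class III -em → suchsomosihem.
number = singular: zero marking, form stays suchsomosihem.
Apply vowel harmony: suchsomosihem → suchsomosuham.
Epenthesis: no change.
So the correct form is suchsomosuham, option (A).
(D) suchsouhamosam is wrong: it has the affixes in the wrong order.
(B) suchsomosuhavah is wrong: it uses class IV instead of class III for noun class.
(C) suchsomosihem is wrong: it fails to apply the sound rule(s).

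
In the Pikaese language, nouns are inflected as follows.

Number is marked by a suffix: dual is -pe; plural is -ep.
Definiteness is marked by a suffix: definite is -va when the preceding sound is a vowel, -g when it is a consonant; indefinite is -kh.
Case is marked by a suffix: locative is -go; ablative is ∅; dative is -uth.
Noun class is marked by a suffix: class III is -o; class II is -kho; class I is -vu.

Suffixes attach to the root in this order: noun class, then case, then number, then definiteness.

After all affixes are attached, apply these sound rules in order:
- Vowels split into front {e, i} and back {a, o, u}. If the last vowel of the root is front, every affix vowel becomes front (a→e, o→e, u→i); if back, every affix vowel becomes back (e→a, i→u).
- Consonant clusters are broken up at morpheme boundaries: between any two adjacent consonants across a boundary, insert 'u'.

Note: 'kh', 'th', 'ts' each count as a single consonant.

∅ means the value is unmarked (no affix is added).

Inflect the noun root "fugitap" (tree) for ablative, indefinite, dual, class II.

fugitapukhopakh

Attach noun class class II -kho → fugitapkho.
case = ablative: zero marking, form stays fugitapkho.
Attach number dual -pe → fugitapkhope.
Attach definiteness indefinite -kh → fugitapkhopekh.
Apply vowel harmony: fugitapkhopekh → fugitapkhopakh.
Apply epenthesis: fugitapkhopakh → fugitapukhopakh.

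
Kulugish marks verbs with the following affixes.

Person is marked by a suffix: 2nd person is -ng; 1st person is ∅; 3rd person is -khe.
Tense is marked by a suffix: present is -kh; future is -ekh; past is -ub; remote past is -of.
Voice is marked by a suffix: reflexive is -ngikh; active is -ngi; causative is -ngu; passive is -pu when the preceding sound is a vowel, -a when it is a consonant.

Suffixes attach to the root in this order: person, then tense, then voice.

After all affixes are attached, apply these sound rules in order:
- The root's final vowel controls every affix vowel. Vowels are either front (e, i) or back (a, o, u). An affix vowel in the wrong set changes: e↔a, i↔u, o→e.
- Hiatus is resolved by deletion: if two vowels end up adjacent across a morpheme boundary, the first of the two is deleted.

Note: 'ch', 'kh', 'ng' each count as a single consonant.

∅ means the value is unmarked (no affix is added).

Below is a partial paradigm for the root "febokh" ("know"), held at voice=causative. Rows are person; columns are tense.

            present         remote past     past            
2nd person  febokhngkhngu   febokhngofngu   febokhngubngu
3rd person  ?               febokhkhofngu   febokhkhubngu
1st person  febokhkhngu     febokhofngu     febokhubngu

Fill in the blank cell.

febokhkhakhngu

Attach person 3rd person -khe → febokhkhe.
Attach tense present -kh → febokhkhekh.
Attach voice causative -ngu → febokhkhekhngu.
Apply vowel harmony: febokhkhekhngu → febokhkhakhngu.
Vowel deletion: no change.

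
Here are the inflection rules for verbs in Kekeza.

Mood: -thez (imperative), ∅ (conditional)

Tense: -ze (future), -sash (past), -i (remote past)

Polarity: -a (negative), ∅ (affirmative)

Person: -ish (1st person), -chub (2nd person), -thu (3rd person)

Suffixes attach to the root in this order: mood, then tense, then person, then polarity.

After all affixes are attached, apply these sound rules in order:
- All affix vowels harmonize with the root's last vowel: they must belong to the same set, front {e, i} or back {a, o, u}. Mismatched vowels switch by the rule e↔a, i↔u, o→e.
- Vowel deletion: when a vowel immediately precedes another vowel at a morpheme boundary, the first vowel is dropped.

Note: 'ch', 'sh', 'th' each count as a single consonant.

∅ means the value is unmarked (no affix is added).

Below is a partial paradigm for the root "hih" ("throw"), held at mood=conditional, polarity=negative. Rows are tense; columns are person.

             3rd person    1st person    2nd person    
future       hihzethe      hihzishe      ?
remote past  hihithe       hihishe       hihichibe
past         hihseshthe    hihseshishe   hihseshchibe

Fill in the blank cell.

hihzechibe

mood = conditional: zero marking, form stays hih.
Attach tense future -ze → hihze.
Attach person 2nd person -chub → hihzechub.
Attach polarity negative -a → hihzechuba.
Apply vowel harmony: hihzechuba → hihzechibe.
Vowel deletion: no change.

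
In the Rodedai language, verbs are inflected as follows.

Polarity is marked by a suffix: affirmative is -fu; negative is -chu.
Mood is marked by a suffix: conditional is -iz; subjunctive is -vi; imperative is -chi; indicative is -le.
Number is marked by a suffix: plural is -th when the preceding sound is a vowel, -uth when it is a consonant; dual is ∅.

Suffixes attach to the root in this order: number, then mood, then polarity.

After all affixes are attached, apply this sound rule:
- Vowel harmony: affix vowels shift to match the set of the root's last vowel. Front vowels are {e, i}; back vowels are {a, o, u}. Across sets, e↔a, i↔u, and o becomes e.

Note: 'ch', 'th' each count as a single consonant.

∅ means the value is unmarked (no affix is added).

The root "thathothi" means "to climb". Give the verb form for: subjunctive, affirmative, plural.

Attach number plural -th (after vowel 'i') → thathothith.
Attach mood subjunctive -vi → thathothithvi.
Attach polarity affirmative -fu → thathothithvifu.
Apply vowel harmony: thathothithvifu → thathothithvifi.

thathothithvifi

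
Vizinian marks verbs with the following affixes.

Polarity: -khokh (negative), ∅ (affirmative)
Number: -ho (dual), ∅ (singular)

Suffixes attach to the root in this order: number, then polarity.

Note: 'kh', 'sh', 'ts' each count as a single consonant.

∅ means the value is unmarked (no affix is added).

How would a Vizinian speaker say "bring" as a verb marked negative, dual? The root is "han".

hanhokhokh

Attach number dual -ho → hanho.
Attach polarity negative -khokh → hanhokhokh.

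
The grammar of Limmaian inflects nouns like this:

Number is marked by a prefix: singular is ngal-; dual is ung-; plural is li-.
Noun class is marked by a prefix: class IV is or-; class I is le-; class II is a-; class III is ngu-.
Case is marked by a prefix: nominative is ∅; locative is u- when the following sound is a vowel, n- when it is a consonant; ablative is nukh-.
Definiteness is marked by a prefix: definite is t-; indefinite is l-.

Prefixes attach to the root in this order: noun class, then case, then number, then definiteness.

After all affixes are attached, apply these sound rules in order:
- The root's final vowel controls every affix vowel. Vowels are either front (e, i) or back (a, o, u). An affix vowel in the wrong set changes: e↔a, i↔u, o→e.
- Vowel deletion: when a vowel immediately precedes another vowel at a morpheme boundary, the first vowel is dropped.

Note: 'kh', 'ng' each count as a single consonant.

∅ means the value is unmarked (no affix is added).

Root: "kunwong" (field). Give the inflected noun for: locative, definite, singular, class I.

Attach noun class class I le- → lekunwong.
Attach case locative n- (before consonant 'l') → nlekunwong.
Attach number singular ngal- → ngalnlekunwong.
Attach definiteness definite t- → tngalnlekunwong.
Apply vowel harmony: tngalnlekunwong → tngalnlakunwong.
Vowel deletion: no change.

tngalnlakunwong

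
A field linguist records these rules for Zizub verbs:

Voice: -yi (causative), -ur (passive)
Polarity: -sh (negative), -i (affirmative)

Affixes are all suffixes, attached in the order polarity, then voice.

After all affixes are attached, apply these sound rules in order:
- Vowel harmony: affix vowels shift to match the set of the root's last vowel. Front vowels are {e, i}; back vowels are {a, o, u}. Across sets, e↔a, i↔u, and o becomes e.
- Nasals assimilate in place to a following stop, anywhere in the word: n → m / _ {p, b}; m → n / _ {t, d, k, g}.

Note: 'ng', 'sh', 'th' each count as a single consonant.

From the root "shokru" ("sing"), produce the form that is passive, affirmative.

Attach polarity affirmative -i → shokrui.
Attach voice passive -ur → shokruiur.
Apply vowel harmony: shokruiur → shokruuur.
Nasal assimilation: no change.

shokruuur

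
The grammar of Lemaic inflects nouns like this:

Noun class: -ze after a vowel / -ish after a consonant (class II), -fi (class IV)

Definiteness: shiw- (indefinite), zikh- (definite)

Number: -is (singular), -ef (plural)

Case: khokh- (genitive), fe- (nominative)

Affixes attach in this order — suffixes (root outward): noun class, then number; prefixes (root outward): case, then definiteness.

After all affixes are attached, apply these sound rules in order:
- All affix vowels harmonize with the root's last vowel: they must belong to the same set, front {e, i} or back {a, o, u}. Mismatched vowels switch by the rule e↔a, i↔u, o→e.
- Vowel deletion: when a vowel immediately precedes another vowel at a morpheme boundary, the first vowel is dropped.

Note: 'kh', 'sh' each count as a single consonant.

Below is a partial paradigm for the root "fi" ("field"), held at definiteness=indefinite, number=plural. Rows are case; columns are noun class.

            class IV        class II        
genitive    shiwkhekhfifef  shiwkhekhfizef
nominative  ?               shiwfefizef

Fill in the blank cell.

Attach case nominative fe- → fefi.
Attach noun class class IV -fi → fefifi.
Attach definiteness indefinite shiw- → shiwfefifi.
Attach number plural -ef → shiwfefifief.
Vowel harmony: no change.
Apply vowel deletion: shiwfefifief → shiwfefifef.

shiwfefifef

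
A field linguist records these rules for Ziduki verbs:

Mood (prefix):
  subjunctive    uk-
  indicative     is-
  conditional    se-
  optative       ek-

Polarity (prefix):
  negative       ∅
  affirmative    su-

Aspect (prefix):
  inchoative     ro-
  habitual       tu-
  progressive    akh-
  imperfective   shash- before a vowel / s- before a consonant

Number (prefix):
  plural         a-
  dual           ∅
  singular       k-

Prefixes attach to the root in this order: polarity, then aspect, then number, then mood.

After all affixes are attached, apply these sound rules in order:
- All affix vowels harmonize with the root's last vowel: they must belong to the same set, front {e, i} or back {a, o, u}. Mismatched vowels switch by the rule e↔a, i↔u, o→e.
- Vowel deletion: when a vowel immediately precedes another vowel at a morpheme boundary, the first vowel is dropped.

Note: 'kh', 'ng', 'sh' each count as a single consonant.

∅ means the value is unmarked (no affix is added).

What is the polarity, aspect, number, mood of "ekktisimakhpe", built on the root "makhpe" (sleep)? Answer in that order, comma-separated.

affirmative, habitual, singular, optative

Segment: ek-k-tu-su-makhpe.
polarity: su- → affirmative.
aspect: tu- → habitual.
number: k- → singular.
mood: ek- → optative.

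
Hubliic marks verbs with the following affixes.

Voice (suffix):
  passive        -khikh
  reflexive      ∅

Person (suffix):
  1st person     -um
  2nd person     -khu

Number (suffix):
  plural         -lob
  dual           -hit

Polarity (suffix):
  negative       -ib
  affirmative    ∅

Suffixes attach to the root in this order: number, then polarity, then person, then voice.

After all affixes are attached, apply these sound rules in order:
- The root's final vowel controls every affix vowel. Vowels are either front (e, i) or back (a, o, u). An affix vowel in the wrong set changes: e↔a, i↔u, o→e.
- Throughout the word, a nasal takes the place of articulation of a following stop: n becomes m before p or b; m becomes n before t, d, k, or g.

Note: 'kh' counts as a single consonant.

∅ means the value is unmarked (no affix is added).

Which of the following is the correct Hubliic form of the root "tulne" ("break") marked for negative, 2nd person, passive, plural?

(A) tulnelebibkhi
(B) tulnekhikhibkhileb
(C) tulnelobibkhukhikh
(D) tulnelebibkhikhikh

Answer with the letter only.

Attach number plural -lob → tulnelob.
Attach polarity negative -ib → tulnelobib.
Attach person 2nd person -khu → tulnelobibkhu.
Attach voice passive -khikh → tulnelobibkhukhikh.
Apply vowel harmony: tulnelobibkhukhikh → tulnelebibkhikhikh.
Nasal assimilation: no change.
So the correct form is tulnelebibkhikhikh, option (D).
(B) tulnekhikhibkhileb is wrong: it has the affixes in the wrong order.
(C) tulnelobibkhukhikh is wrong: it fails to apply the sound rule(s).
(A) tulnelebibkhi is wrong: it uses reflexive instead of passive for voice.

D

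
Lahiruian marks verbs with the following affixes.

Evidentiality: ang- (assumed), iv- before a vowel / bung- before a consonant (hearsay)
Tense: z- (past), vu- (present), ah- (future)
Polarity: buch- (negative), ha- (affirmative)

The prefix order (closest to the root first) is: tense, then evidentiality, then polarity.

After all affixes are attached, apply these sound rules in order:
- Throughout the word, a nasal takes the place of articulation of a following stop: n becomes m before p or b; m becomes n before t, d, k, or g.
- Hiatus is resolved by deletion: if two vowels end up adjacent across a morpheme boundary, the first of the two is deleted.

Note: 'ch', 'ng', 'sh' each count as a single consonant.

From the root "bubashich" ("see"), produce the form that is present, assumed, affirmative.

hangvububashich

Attach tense present vu- → vububashich.
Attach evidentiality assumed ang- → angvububashich.
Attach polarity affirmative ha- → haangvububashich.
Nasal assimilation: no change.
Apply vowel deletion: haangvububashich → hangvububashich.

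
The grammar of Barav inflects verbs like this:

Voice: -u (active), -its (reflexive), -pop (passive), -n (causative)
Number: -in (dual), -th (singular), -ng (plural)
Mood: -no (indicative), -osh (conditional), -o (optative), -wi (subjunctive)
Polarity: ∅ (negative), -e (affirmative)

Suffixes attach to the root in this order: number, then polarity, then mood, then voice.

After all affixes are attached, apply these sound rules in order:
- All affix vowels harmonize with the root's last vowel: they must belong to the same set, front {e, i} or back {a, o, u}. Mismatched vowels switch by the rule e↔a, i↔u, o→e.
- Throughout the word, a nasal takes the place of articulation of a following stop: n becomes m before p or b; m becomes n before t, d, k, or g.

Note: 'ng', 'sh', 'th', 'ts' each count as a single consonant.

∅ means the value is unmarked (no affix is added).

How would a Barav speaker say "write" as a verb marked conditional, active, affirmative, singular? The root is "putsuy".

putsuythaoshu

Attach number singular -th → putsuyth.
Attach polarity affirmative -e → putsuythe.
Attach mood conditional -osh → putsuytheosh.
Attach voice active -u → putsuytheoshu.
Apply vowel harmony: putsuytheoshu → putsuythaoshu.
Nasal assimilation: no change.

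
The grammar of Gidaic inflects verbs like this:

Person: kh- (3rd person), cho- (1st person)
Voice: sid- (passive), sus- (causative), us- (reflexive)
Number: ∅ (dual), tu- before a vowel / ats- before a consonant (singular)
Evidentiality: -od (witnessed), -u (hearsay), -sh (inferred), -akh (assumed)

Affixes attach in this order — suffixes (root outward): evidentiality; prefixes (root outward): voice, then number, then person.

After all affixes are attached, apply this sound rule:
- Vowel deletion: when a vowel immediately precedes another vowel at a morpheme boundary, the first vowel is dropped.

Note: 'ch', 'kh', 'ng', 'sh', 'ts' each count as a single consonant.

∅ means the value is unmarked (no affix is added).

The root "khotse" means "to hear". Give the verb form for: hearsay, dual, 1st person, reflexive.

Attach evidentiality hearsay -u → khotseu.
Attach voice reflexive us- → uskhotseu.
number = dual: zero marking, form stays uskhotseu.
Attach person 1st person cho- → chouskhotseu.
Apply vowel deletion: chouskhotseu → chuskhotsu.

chuskhotsu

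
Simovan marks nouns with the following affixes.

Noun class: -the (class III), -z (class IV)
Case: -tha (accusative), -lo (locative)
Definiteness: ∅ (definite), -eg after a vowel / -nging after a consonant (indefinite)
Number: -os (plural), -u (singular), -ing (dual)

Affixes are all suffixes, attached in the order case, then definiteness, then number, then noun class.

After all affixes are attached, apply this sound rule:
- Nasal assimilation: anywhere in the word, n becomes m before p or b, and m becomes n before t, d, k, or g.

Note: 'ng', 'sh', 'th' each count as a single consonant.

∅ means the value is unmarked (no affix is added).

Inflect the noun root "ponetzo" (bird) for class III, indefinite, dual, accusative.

Attach case accusative -tha → ponetzotha.
Attach definiteness indefinite -eg (after vowel 'a') → ponetzothaeg.
Attach number dual -ing → ponetzothaeging.
Attach noun class class III -the → ponetzothaegingthe.
Nasal assimilation: no change.

ponetzothaegingthe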